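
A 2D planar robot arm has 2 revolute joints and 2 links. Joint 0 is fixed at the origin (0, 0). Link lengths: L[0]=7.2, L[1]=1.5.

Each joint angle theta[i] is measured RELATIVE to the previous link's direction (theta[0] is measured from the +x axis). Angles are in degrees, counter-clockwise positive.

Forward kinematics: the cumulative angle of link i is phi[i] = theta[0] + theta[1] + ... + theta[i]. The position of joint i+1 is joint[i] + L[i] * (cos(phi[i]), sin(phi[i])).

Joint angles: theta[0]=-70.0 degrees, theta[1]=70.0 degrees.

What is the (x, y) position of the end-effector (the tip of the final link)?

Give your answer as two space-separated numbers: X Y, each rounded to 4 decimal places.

joint[0] = (0.0000, 0.0000)  (base)
link 0: phi[0] = -70 = -70 deg
  cos(-70 deg) = 0.3420, sin(-70 deg) = -0.9397
  joint[1] = (0.0000, 0.0000) + 7.2 * (0.3420, -0.9397) = (0.0000 + 2.4625, 0.0000 + -6.7658) = (2.4625, -6.7658)
link 1: phi[1] = -70 + 70 = 0 deg
  cos(0 deg) = 1.0000, sin(0 deg) = 0.0000
  joint[2] = (2.4625, -6.7658) + 1.5 * (1.0000, 0.0000) = (2.4625 + 1.5000, -6.7658 + 0.0000) = (3.9625, -6.7658)
End effector: (3.9625, -6.7658)

Answer: 3.9625 -6.7658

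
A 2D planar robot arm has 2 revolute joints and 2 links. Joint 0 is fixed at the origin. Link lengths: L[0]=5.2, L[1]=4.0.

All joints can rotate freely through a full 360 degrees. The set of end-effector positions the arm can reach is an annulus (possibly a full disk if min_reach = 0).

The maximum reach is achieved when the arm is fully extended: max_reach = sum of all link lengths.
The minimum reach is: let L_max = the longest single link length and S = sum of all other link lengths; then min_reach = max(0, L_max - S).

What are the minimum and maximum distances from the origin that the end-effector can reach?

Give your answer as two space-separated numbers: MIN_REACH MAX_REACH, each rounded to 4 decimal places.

Link lengths: [5.2, 4.0]
max_reach = 5.2 + 4 = 9.2
L_max = max([5.2, 4.0]) = 5.2
S (sum of others) = 9.2 - 5.2 = 4
min_reach = max(0, 5.2 - 4) = max(0, 1.2) = 1.2

Answer: 1.2000 9.2000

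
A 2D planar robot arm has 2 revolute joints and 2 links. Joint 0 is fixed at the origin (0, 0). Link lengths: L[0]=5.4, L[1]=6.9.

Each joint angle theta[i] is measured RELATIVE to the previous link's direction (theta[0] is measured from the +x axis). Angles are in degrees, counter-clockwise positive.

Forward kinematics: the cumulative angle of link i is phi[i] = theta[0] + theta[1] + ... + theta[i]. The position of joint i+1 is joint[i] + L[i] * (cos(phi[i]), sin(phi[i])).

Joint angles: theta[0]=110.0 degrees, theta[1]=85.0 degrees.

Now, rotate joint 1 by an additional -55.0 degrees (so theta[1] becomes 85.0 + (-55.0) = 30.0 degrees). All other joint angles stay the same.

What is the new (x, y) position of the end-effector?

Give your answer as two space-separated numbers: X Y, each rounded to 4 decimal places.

joint[0] = (0.0000, 0.0000)  (base)
link 0: phi[0] = 110 = 110 deg
  cos(110 deg) = -0.3420, sin(110 deg) = 0.9397
  joint[1] = (0.0000, 0.0000) + 5.4 * (-0.3420, 0.9397) = (0.0000 + -1.8469, 0.0000 + 5.0743) = (-1.8469, 5.0743)
link 1: phi[1] = 110 + 30 = 140 deg
  cos(140 deg) = -0.7660, sin(140 deg) = 0.6428
  joint[2] = (-1.8469, 5.0743) + 6.9 * (-0.7660, 0.6428) = (-1.8469 + -5.2857, 5.0743 + 4.4352) = (-7.1326, 9.5096)
End effector: (-7.1326, 9.5096)

Answer: -7.1326 9.5096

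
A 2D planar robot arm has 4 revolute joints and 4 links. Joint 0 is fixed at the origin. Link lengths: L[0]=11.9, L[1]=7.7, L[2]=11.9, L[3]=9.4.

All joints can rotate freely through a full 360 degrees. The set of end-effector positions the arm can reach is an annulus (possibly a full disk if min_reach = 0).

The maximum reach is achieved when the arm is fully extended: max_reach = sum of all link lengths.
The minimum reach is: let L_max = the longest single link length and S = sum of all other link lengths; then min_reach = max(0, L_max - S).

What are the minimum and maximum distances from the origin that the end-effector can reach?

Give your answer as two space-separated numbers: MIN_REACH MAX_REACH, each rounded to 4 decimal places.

Answer: 0.0000 40.9000

Derivation:
Link lengths: [11.9, 7.7, 11.9, 9.4]
max_reach = 11.9 + 7.7 + 11.9 + 9.4 = 40.9
L_max = max([11.9, 7.7, 11.9, 9.4]) = 11.9
S (sum of others) = 40.9 - 11.9 = 29
min_reach = max(0, 11.9 - 29) = max(0, -17.1) = 0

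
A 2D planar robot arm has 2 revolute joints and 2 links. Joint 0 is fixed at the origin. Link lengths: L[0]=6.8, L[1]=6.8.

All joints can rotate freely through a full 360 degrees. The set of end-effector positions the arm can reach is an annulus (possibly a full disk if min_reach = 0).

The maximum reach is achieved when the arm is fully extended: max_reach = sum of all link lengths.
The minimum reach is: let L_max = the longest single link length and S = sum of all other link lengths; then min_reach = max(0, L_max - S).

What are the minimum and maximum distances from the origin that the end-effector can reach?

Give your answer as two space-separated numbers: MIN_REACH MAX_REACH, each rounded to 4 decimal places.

Link lengths: [6.8, 6.8]
max_reach = 6.8 + 6.8 = 13.6
L_max = max([6.8, 6.8]) = 6.8
S (sum of others) = 13.6 - 6.8 = 6.8
min_reach = max(0, 6.8 - 6.8) = max(0, 0) = 0

Answer: 0.0000 13.6000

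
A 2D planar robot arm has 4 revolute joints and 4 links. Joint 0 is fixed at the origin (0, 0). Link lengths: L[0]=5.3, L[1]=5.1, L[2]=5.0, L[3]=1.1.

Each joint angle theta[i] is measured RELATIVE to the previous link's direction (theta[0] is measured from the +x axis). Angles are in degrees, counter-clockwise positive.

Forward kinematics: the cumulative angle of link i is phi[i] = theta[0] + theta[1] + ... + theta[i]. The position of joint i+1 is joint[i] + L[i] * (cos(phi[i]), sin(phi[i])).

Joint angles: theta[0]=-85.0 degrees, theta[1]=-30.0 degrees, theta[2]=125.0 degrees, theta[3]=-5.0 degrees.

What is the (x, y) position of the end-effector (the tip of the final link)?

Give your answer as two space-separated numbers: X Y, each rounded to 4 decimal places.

joint[0] = (0.0000, 0.0000)  (base)
link 0: phi[0] = -85 = -85 deg
  cos(-85 deg) = 0.0872, sin(-85 deg) = -0.9962
  joint[1] = (0.0000, 0.0000) + 5.3 * (0.0872, -0.9962) = (0.0000 + 0.4619, 0.0000 + -5.2798) = (0.4619, -5.2798)
link 1: phi[1] = -85 + -30 = -115 deg
  cos(-115 deg) = -0.4226, sin(-115 deg) = -0.9063
  joint[2] = (0.4619, -5.2798) + 5.1 * (-0.4226, -0.9063) = (0.4619 + -2.1554, -5.2798 + -4.6222) = (-1.6934, -9.9020)
link 2: phi[2] = -85 + -30 + 125 = 10 deg
  cos(10 deg) = 0.9848, sin(10 deg) = 0.1736
  joint[3] = (-1.6934, -9.9020) + 5 * (0.9848, 0.1736) = (-1.6934 + 4.9240, -9.9020 + 0.8682) = (3.2306, -9.0338)
link 3: phi[3] = -85 + -30 + 125 + -5 = 5 deg
  cos(5 deg) = 0.9962, sin(5 deg) = 0.0872
  joint[4] = (3.2306, -9.0338) + 1.1 * (0.9962, 0.0872) = (3.2306 + 1.0958, -9.0338 + 0.0959) = (4.3264, -8.9379)
End effector: (4.3264, -8.9379)

Answer: 4.3264 -8.9379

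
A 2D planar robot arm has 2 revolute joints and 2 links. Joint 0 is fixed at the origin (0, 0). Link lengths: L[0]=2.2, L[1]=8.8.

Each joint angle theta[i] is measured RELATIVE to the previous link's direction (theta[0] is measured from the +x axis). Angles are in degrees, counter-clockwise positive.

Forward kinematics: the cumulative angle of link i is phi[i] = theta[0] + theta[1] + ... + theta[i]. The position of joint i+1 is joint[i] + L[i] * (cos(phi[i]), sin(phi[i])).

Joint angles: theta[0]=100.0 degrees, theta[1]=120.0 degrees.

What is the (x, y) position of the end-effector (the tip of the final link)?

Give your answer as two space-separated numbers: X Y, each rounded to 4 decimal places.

joint[0] = (0.0000, 0.0000)  (base)
link 0: phi[0] = 100 = 100 deg
  cos(100 deg) = -0.1736, sin(100 deg) = 0.9848
  joint[1] = (0.0000, 0.0000) + 2.2 * (-0.1736, 0.9848) = (0.0000 + -0.3820, 0.0000 + 2.1666) = (-0.3820, 2.1666)
link 1: phi[1] = 100 + 120 = 220 deg
  cos(220 deg) = -0.7660, sin(220 deg) = -0.6428
  joint[2] = (-0.3820, 2.1666) + 8.8 * (-0.7660, -0.6428) = (-0.3820 + -6.7412, 2.1666 + -5.6565) = (-7.1232, -3.4900)
End effector: (-7.1232, -3.4900)

Answer: -7.1232 -3.4900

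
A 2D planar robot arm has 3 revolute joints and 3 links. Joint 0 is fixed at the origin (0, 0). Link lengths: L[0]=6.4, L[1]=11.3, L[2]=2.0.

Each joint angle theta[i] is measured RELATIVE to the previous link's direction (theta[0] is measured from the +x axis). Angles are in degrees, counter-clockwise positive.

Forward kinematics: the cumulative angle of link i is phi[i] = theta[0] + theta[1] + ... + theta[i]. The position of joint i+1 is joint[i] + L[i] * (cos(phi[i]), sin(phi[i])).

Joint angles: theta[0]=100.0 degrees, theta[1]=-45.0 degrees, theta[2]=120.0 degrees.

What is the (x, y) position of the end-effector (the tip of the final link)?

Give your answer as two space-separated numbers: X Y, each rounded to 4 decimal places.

joint[0] = (0.0000, 0.0000)  (base)
link 0: phi[0] = 100 = 100 deg
  cos(100 deg) = -0.1736, sin(100 deg) = 0.9848
  joint[1] = (0.0000, 0.0000) + 6.4 * (-0.1736, 0.9848) = (0.0000 + -1.1113, 0.0000 + 6.3028) = (-1.1113, 6.3028)
link 1: phi[1] = 100 + -45 = 55 deg
  cos(55 deg) = 0.5736, sin(55 deg) = 0.8192
  joint[2] = (-1.1113, 6.3028) + 11.3 * (0.5736, 0.8192) = (-1.1113 + 6.4814, 6.3028 + 9.2564) = (5.3701, 15.5592)
link 2: phi[2] = 100 + -45 + 120 = 175 deg
  cos(175 deg) = -0.9962, sin(175 deg) = 0.0872
  joint[3] = (5.3701, 15.5592) + 2 * (-0.9962, 0.0872) = (5.3701 + -1.9924, 15.5592 + 0.1743) = (3.3777, 15.7335)
End effector: (3.3777, 15.7335)

Answer: 3.3777 15.7335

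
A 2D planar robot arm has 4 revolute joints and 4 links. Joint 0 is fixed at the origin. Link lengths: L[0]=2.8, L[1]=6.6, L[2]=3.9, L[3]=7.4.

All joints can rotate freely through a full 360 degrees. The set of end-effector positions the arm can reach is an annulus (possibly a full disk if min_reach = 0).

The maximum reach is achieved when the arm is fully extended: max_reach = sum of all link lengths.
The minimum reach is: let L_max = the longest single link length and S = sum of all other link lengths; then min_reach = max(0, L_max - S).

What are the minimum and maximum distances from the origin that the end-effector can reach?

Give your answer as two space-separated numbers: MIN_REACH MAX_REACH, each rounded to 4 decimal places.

Answer: 0.0000 20.7000

Derivation:
Link lengths: [2.8, 6.6, 3.9, 7.4]
max_reach = 2.8 + 6.6 + 3.9 + 7.4 = 20.7
L_max = max([2.8, 6.6, 3.9, 7.4]) = 7.4
S (sum of others) = 20.7 - 7.4 = 13.3
min_reach = max(0, 7.4 - 13.3) = max(0, -5.9) = 0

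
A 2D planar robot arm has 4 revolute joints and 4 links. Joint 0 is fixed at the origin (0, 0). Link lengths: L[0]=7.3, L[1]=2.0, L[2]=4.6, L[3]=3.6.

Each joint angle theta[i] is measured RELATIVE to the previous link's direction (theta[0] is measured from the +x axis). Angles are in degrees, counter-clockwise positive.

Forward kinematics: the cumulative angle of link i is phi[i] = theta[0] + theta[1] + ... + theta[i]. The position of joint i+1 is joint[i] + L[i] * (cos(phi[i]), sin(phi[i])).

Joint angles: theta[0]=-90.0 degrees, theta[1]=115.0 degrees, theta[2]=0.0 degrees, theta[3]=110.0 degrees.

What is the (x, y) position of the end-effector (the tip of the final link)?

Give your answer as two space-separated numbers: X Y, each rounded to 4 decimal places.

Answer: 3.4360 -1.9651

Derivation:
joint[0] = (0.0000, 0.0000)  (base)
link 0: phi[0] = -90 = -90 deg
  cos(-90 deg) = 0.0000, sin(-90 deg) = -1.0000
  joint[1] = (0.0000, 0.0000) + 7.3 * (0.0000, -1.0000) = (0.0000 + 0.0000, 0.0000 + -7.3000) = (0.0000, -7.3000)
link 1: phi[1] = -90 + 115 = 25 deg
  cos(25 deg) = 0.9063, sin(25 deg) = 0.4226
  joint[2] = (0.0000, -7.3000) + 2 * (0.9063, 0.4226) = (0.0000 + 1.8126, -7.3000 + 0.8452) = (1.8126, -6.4548)
link 2: phi[2] = -90 + 115 + 0 = 25 deg
  cos(25 deg) = 0.9063, sin(25 deg) = 0.4226
  joint[3] = (1.8126, -6.4548) + 4.6 * (0.9063, 0.4226) = (1.8126 + 4.1690, -6.4548 + 1.9440) = (5.9816, -4.5107)
link 3: phi[3] = -90 + 115 + 0 + 110 = 135 deg
  cos(135 deg) = -0.7071, sin(135 deg) = 0.7071
  joint[4] = (5.9816, -4.5107) + 3.6 * (-0.7071, 0.7071) = (5.9816 + -2.5456, -4.5107 + 2.5456) = (3.4360, -1.9651)
End effector: (3.4360, -1.9651)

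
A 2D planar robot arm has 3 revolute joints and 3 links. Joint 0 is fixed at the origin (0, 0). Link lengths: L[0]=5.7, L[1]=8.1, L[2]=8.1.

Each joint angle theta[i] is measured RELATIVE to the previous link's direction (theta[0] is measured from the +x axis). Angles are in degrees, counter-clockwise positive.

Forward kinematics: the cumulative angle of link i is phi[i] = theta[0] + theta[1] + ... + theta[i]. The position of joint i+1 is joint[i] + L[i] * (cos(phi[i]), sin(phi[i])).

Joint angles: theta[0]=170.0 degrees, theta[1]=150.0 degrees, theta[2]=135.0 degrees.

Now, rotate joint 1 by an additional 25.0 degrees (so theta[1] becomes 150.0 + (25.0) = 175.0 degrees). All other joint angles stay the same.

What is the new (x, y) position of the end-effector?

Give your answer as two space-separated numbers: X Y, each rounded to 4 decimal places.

Answer: -1.8394 5.9082

Derivation:
joint[0] = (0.0000, 0.0000)  (base)
link 0: phi[0] = 170 = 170 deg
  cos(170 deg) = -0.9848, sin(170 deg) = 0.1736
  joint[1] = (0.0000, 0.0000) + 5.7 * (-0.9848, 0.1736) = (0.0000 + -5.6134, 0.0000 + 0.9898) = (-5.6134, 0.9898)
link 1: phi[1] = 170 + 175 = 345 deg
  cos(345 deg) = 0.9659, sin(345 deg) = -0.2588
  joint[2] = (-5.6134, 0.9898) + 8.1 * (0.9659, -0.2588) = (-5.6134 + 7.8240, 0.9898 + -2.0964) = (2.2106, -1.1066)
link 2: phi[2] = 170 + 175 + 135 = 480 deg
  cos(480 deg) = -0.5000, sin(480 deg) = 0.8660
  joint[3] = (2.2106, -1.1066) + 8.1 * (-0.5000, 0.8660) = (2.2106 + -4.0500, -1.1066 + 7.0148) = (-1.8394, 5.9082)
End effector: (-1.8394, 5.9082)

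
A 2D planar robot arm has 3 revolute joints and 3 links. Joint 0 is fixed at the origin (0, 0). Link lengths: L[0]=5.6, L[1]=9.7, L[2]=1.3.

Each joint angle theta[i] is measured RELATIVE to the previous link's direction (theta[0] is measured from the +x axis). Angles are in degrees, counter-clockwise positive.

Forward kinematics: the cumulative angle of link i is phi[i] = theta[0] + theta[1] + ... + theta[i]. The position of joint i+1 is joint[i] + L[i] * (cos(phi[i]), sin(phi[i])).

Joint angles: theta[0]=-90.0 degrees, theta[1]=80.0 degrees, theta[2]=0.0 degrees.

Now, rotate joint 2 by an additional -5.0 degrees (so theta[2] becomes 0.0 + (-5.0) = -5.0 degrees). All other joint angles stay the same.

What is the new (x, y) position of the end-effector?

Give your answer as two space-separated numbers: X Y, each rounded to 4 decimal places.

Answer: 10.8083 -7.6209

Derivation:
joint[0] = (0.0000, 0.0000)  (base)
link 0: phi[0] = -90 = -90 deg
  cos(-90 deg) = 0.0000, sin(-90 deg) = -1.0000
  joint[1] = (0.0000, 0.0000) + 5.6 * (0.0000, -1.0000) = (0.0000 + 0.0000, 0.0000 + -5.6000) = (0.0000, -5.6000)
link 1: phi[1] = -90 + 80 = -10 deg
  cos(-10 deg) = 0.9848, sin(-10 deg) = -0.1736
  joint[2] = (0.0000, -5.6000) + 9.7 * (0.9848, -0.1736) = (0.0000 + 9.5526, -5.6000 + -1.6844) = (9.5526, -7.2844)
link 2: phi[2] = -90 + 80 + -5 = -15 deg
  cos(-15 deg) = 0.9659, sin(-15 deg) = -0.2588
  joint[3] = (9.5526, -7.2844) + 1.3 * (0.9659, -0.2588) = (9.5526 + 1.2557, -7.2844 + -0.3365) = (10.8083, -7.6209)
End effector: (10.8083, -7.6209)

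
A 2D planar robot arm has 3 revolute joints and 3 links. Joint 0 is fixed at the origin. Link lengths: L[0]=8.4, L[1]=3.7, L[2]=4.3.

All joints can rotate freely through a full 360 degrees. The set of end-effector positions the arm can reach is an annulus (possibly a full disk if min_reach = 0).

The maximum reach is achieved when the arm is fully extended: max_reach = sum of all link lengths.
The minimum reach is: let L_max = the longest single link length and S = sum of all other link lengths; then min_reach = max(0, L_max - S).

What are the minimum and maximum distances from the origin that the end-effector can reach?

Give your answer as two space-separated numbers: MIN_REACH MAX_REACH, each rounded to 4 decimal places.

Answer: 0.4000 16.4000

Derivation:
Link lengths: [8.4, 3.7, 4.3]
max_reach = 8.4 + 3.7 + 4.3 = 16.4
L_max = max([8.4, 3.7, 4.3]) = 8.4
S (sum of others) = 16.4 - 8.4 = 8
min_reach = max(0, 8.4 - 8) = max(0, 0.4) = 0.4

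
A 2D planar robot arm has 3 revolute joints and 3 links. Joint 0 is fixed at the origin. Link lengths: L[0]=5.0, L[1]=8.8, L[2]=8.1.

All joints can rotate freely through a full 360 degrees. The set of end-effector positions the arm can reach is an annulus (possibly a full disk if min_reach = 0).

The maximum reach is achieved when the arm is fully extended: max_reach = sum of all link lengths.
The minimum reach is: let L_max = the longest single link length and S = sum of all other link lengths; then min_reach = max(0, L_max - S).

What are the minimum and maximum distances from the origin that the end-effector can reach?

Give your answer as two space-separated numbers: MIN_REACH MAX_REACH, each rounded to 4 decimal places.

Answer: 0.0000 21.9000

Derivation:
Link lengths: [5.0, 8.8, 8.1]
max_reach = 5 + 8.8 + 8.1 = 21.9
L_max = max([5.0, 8.8, 8.1]) = 8.8
S (sum of others) = 21.9 - 8.8 = 13.1
min_reach = max(0, 8.8 - 13.1) = max(0, -4.3) = 0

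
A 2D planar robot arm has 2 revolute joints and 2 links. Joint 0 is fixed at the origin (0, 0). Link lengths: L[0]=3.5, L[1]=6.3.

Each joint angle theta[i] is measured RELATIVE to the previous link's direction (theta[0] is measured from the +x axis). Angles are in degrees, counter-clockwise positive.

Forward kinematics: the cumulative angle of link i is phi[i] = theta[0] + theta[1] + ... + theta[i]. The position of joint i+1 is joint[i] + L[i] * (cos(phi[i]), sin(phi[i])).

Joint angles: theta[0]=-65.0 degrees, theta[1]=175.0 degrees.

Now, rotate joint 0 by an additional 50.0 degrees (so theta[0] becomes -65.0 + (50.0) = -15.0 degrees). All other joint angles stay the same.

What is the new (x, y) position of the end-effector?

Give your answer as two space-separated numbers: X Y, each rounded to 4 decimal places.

joint[0] = (0.0000, 0.0000)  (base)
link 0: phi[0] = -15 = -15 deg
  cos(-15 deg) = 0.9659, sin(-15 deg) = -0.2588
  joint[1] = (0.0000, 0.0000) + 3.5 * (0.9659, -0.2588) = (0.0000 + 3.3807, 0.0000 + -0.9059) = (3.3807, -0.9059)
link 1: phi[1] = -15 + 175 = 160 deg
  cos(160 deg) = -0.9397, sin(160 deg) = 0.3420
  joint[2] = (3.3807, -0.9059) + 6.3 * (-0.9397, 0.3420) = (3.3807 + -5.9201, -0.9059 + 2.1547) = (-2.5393, 1.2489)
End effector: (-2.5393, 1.2489)

Answer: -2.5393 1.2489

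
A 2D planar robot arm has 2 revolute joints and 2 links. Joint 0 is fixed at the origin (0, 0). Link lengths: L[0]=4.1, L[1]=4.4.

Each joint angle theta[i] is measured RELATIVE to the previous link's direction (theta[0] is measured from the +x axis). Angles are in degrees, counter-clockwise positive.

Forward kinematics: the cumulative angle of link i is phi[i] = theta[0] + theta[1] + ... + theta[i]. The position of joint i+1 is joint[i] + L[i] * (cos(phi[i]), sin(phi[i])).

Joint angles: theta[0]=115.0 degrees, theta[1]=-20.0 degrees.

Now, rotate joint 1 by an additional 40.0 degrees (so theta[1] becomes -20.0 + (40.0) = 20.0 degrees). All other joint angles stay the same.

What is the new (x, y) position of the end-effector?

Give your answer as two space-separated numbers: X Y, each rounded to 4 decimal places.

joint[0] = (0.0000, 0.0000)  (base)
link 0: phi[0] = 115 = 115 deg
  cos(115 deg) = -0.4226, sin(115 deg) = 0.9063
  joint[1] = (0.0000, 0.0000) + 4.1 * (-0.4226, 0.9063) = (0.0000 + -1.7327, 0.0000 + 3.7159) = (-1.7327, 3.7159)
link 1: phi[1] = 115 + 20 = 135 deg
  cos(135 deg) = -0.7071, sin(135 deg) = 0.7071
  joint[2] = (-1.7327, 3.7159) + 4.4 * (-0.7071, 0.7071) = (-1.7327 + -3.1113, 3.7159 + 3.1113) = (-4.8440, 6.8271)
End effector: (-4.8440, 6.8271)

Answer: -4.8440 6.8271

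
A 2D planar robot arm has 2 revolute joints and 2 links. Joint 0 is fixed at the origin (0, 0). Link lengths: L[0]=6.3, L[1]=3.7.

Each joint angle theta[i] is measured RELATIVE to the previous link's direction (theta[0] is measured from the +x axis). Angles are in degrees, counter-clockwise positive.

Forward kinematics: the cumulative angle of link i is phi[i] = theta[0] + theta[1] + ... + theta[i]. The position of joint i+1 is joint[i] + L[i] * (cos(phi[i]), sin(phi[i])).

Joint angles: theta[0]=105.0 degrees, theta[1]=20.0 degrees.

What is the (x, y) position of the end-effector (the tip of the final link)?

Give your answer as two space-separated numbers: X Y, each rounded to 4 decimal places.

Answer: -3.7528 9.1162

Derivation:
joint[0] = (0.0000, 0.0000)  (base)
link 0: phi[0] = 105 = 105 deg
  cos(105 deg) = -0.2588, sin(105 deg) = 0.9659
  joint[1] = (0.0000, 0.0000) + 6.3 * (-0.2588, 0.9659) = (0.0000 + -1.6306, 0.0000 + 6.0853) = (-1.6306, 6.0853)
link 1: phi[1] = 105 + 20 = 125 deg
  cos(125 deg) = -0.5736, sin(125 deg) = 0.8192
  joint[2] = (-1.6306, 6.0853) + 3.7 * (-0.5736, 0.8192) = (-1.6306 + -2.1222, 6.0853 + 3.0309) = (-3.7528, 9.1162)
End effector: (-3.7528, 9.1162)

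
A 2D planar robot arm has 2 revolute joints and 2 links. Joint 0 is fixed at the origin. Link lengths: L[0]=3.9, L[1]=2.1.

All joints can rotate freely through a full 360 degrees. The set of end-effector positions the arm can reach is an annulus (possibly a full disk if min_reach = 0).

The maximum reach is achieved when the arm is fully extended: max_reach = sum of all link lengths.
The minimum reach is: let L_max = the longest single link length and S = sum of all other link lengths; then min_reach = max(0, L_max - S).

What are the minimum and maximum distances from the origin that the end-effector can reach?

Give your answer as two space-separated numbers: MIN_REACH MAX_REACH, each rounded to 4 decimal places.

Link lengths: [3.9, 2.1]
max_reach = 3.9 + 2.1 = 6
L_max = max([3.9, 2.1]) = 3.9
S (sum of others) = 6 - 3.9 = 2.1
min_reach = max(0, 3.9 - 2.1) = max(0, 1.8) = 1.8

Answer: 1.8000 6.0000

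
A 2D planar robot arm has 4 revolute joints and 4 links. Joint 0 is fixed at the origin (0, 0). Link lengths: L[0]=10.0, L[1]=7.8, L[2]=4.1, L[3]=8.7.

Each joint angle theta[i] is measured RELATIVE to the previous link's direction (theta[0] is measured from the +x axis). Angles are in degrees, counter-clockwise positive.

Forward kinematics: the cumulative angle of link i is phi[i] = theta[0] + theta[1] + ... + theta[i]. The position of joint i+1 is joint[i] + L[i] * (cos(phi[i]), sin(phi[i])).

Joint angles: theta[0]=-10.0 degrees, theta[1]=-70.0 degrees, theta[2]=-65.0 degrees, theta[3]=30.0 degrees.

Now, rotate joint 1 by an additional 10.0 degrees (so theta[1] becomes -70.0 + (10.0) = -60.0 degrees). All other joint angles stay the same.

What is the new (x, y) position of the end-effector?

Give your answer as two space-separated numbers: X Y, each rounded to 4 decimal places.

Answer: 7.3650 -20.3688

Derivation:
joint[0] = (0.0000, 0.0000)  (base)
link 0: phi[0] = -10 = -10 deg
  cos(-10 deg) = 0.9848, sin(-10 deg) = -0.1736
  joint[1] = (0.0000, 0.0000) + 10 * (0.9848, -0.1736) = (0.0000 + 9.8481, 0.0000 + -1.7365) = (9.8481, -1.7365)
link 1: phi[1] = -10 + -60 = -70 deg
  cos(-70 deg) = 0.3420, sin(-70 deg) = -0.9397
  joint[2] = (9.8481, -1.7365) + 7.8 * (0.3420, -0.9397) = (9.8481 + 2.6678, -1.7365 + -7.3296) = (12.5158, -9.0661)
link 2: phi[2] = -10 + -60 + -65 = -135 deg
  cos(-135 deg) = -0.7071, sin(-135 deg) = -0.7071
  joint[3] = (12.5158, -9.0661) + 4.1 * (-0.7071, -0.7071) = (12.5158 + -2.8991, -9.0661 + -2.8991) = (9.6167, -11.9652)
link 3: phi[3] = -10 + -60 + -65 + 30 = -105 deg
  cos(-105 deg) = -0.2588, sin(-105 deg) = -0.9659
  joint[4] = (9.6167, -11.9652) + 8.7 * (-0.2588, -0.9659) = (9.6167 + -2.2517, -11.9652 + -8.4036) = (7.3650, -20.3688)
End effector: (7.3650, -20.3688)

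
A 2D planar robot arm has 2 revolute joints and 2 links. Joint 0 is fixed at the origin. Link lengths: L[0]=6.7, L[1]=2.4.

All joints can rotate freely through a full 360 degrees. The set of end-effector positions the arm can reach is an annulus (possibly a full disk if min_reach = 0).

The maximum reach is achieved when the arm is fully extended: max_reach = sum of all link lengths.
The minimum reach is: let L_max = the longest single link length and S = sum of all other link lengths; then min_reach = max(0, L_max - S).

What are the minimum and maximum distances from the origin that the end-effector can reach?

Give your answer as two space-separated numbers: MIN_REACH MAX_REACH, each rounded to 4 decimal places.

Link lengths: [6.7, 2.4]
max_reach = 6.7 + 2.4 = 9.1
L_max = max([6.7, 2.4]) = 6.7
S (sum of others) = 9.1 - 6.7 = 2.4
min_reach = max(0, 6.7 - 2.4) = max(0, 4.3) = 4.3

Answer: 4.3000 9.1000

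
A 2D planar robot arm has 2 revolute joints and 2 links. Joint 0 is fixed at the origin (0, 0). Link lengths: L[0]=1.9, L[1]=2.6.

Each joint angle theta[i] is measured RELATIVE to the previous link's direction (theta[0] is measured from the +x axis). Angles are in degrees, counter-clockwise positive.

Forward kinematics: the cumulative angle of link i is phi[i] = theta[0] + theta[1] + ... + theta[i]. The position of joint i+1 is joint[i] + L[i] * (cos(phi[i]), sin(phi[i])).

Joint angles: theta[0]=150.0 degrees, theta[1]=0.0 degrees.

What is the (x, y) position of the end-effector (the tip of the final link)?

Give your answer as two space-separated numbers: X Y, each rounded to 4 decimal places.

joint[0] = (0.0000, 0.0000)  (base)
link 0: phi[0] = 150 = 150 deg
  cos(150 deg) = -0.8660, sin(150 deg) = 0.5000
  joint[1] = (0.0000, 0.0000) + 1.9 * (-0.8660, 0.5000) = (0.0000 + -1.6454, 0.0000 + 0.9500) = (-1.6454, 0.9500)
link 1: phi[1] = 150 + 0 = 150 deg
  cos(150 deg) = -0.8660, sin(150 deg) = 0.5000
  joint[2] = (-1.6454, 0.9500) + 2.6 * (-0.8660, 0.5000) = (-1.6454 + -2.2517, 0.9500 + 1.3000) = (-3.8971, 2.2500)
End effector: (-3.8971, 2.2500)

Answer: -3.8971 2.2500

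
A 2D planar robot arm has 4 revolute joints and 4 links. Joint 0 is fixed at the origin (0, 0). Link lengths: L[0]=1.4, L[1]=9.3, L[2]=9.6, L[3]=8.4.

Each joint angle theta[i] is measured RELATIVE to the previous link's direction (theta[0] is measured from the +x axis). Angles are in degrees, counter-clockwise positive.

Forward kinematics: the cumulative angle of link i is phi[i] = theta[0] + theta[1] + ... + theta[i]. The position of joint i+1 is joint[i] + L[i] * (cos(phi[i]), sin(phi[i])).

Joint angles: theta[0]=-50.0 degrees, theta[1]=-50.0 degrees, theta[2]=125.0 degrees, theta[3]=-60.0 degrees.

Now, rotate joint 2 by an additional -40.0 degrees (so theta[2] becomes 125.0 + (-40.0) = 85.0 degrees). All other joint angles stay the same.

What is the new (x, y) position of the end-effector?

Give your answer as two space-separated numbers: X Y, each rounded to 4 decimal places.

joint[0] = (0.0000, 0.0000)  (base)
link 0: phi[0] = -50 = -50 deg
  cos(-50 deg) = 0.6428, sin(-50 deg) = -0.7660
  joint[1] = (0.0000, 0.0000) + 1.4 * (0.6428, -0.7660) = (0.0000 + 0.8999, 0.0000 + -1.0725) = (0.8999, -1.0725)
link 1: phi[1] = -50 + -50 = -100 deg
  cos(-100 deg) = -0.1736, sin(-100 deg) = -0.9848
  joint[2] = (0.8999, -1.0725) + 9.3 * (-0.1736, -0.9848) = (0.8999 + -1.6149, -1.0725 + -9.1587) = (-0.7150, -10.2312)
link 2: phi[2] = -50 + -50 + 85 = -15 deg
  cos(-15 deg) = 0.9659, sin(-15 deg) = -0.2588
  joint[3] = (-0.7150, -10.2312) + 9.6 * (0.9659, -0.2588) = (-0.7150 + 9.2729, -10.2312 + -2.4847) = (8.5579, -12.7158)
link 3: phi[3] = -50 + -50 + 85 + -60 = -75 deg
  cos(-75 deg) = 0.2588, sin(-75 deg) = -0.9659
  joint[4] = (8.5579, -12.7158) + 8.4 * (0.2588, -0.9659) = (8.5579 + 2.1741, -12.7158 + -8.1138) = (10.7319, -20.8296)
End effector: (10.7319, -20.8296)

Answer: 10.7319 -20.8296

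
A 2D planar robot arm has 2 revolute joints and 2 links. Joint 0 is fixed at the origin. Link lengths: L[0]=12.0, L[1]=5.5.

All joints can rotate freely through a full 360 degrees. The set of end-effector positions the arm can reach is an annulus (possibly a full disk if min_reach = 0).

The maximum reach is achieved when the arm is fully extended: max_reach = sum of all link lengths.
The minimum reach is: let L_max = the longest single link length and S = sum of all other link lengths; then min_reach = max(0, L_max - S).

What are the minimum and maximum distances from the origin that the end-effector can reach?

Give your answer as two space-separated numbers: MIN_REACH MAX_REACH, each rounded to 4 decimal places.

Link lengths: [12.0, 5.5]
max_reach = 12 + 5.5 = 17.5
L_max = max([12.0, 5.5]) = 12
S (sum of others) = 17.5 - 12 = 5.5
min_reach = max(0, 12 - 5.5) = max(0, 6.5) = 6.5

Answer: 6.5000 17.5000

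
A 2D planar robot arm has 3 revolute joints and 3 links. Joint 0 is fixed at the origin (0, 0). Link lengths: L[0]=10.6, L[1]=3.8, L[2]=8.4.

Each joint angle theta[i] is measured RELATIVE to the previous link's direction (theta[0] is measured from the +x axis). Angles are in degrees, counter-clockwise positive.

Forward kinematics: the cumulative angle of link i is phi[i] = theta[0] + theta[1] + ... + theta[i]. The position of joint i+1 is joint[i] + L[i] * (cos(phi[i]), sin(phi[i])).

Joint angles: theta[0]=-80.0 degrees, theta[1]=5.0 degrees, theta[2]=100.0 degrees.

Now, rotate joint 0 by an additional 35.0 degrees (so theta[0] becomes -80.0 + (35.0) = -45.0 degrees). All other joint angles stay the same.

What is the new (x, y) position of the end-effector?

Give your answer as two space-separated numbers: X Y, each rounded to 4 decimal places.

joint[0] = (0.0000, 0.0000)  (base)
link 0: phi[0] = -45 = -45 deg
  cos(-45 deg) = 0.7071, sin(-45 deg) = -0.7071
  joint[1] = (0.0000, 0.0000) + 10.6 * (0.7071, -0.7071) = (0.0000 + 7.4953, 0.0000 + -7.4953) = (7.4953, -7.4953)
link 1: phi[1] = -45 + 5 = -40 deg
  cos(-40 deg) = 0.7660, sin(-40 deg) = -0.6428
  joint[2] = (7.4953, -7.4953) + 3.8 * (0.7660, -0.6428) = (7.4953 + 2.9110, -7.4953 + -2.4426) = (10.4063, -9.9379)
link 2: phi[2] = -45 + 5 + 100 = 60 deg
  cos(60 deg) = 0.5000, sin(60 deg) = 0.8660
  joint[3] = (10.4063, -9.9379) + 8.4 * (0.5000, 0.8660) = (10.4063 + 4.2000, -9.9379 + 7.2746) = (14.6063, -2.6633)
End effector: (14.6063, -2.6633)

Answer: 14.6063 -2.6633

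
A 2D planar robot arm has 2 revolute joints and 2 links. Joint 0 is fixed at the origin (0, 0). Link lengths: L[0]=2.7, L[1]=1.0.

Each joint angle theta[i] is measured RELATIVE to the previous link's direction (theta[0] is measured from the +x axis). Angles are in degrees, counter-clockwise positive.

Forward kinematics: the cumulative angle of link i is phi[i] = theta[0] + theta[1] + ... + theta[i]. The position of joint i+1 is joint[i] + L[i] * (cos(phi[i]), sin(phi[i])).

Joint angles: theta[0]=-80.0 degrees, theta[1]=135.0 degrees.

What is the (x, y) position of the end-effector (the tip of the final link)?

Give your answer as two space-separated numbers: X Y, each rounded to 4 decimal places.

joint[0] = (0.0000, 0.0000)  (base)
link 0: phi[0] = -80 = -80 deg
  cos(-80 deg) = 0.1736, sin(-80 deg) = -0.9848
  joint[1] = (0.0000, 0.0000) + 2.7 * (0.1736, -0.9848) = (0.0000 + 0.4689, 0.0000 + -2.6590) = (0.4689, -2.6590)
link 1: phi[1] = -80 + 135 = 55 deg
  cos(55 deg) = 0.5736, sin(55 deg) = 0.8192
  joint[2] = (0.4689, -2.6590) + 1 * (0.5736, 0.8192) = (0.4689 + 0.5736, -2.6590 + 0.8192) = (1.0424, -1.8398)
End effector: (1.0424, -1.8398)

Answer: 1.0424 -1.8398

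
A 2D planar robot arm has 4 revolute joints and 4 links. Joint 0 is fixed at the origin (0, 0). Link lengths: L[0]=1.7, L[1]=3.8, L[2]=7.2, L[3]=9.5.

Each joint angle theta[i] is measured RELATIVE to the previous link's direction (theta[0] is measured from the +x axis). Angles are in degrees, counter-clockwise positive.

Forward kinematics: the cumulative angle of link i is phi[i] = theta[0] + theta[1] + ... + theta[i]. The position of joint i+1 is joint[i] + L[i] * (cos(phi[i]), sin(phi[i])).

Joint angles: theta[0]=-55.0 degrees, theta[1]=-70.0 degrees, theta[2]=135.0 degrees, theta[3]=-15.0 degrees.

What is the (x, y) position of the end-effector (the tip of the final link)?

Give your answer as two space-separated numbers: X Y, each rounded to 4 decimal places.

Answer: 15.3500 -4.0830

Derivation:
joint[0] = (0.0000, 0.0000)  (base)
link 0: phi[0] = -55 = -55 deg
  cos(-55 deg) = 0.5736, sin(-55 deg) = -0.8192
  joint[1] = (0.0000, 0.0000) + 1.7 * (0.5736, -0.8192) = (0.0000 + 0.9751, 0.0000 + -1.3926) = (0.9751, -1.3926)
link 1: phi[1] = -55 + -70 = -125 deg
  cos(-125 deg) = -0.5736, sin(-125 deg) = -0.8192
  joint[2] = (0.9751, -1.3926) + 3.8 * (-0.5736, -0.8192) = (0.9751 + -2.1796, -1.3926 + -3.1128) = (-1.2045, -4.5053)
link 2: phi[2] = -55 + -70 + 135 = 10 deg
  cos(10 deg) = 0.9848, sin(10 deg) = 0.1736
  joint[3] = (-1.2045, -4.5053) + 7.2 * (0.9848, 0.1736) = (-1.2045 + 7.0906, -4.5053 + 1.2503) = (5.8861, -3.2551)
link 3: phi[3] = -55 + -70 + 135 + -15 = -5 deg
  cos(-5 deg) = 0.9962, sin(-5 deg) = -0.0872
  joint[4] = (5.8861, -3.2551) + 9.5 * (0.9962, -0.0872) = (5.8861 + 9.4638, -3.2551 + -0.8280) = (15.3500, -4.0830)
End effector: (15.3500, -4.0830)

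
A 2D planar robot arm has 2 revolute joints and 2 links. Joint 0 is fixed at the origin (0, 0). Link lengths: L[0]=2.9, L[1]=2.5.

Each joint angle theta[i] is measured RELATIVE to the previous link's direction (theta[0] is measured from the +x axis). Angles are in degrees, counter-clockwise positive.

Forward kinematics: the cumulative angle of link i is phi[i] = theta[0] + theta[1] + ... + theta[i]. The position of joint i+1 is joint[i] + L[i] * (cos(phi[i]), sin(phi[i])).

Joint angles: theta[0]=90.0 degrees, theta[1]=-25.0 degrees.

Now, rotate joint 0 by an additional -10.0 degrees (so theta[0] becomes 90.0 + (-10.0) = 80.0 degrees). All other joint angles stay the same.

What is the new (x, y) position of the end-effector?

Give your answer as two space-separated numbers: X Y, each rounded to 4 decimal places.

joint[0] = (0.0000, 0.0000)  (base)
link 0: phi[0] = 80 = 80 deg
  cos(80 deg) = 0.1736, sin(80 deg) = 0.9848
  joint[1] = (0.0000, 0.0000) + 2.9 * (0.1736, 0.9848) = (0.0000 + 0.5036, 0.0000 + 2.8559) = (0.5036, 2.8559)
link 1: phi[1] = 80 + -25 = 55 deg
  cos(55 deg) = 0.5736, sin(55 deg) = 0.8192
  joint[2] = (0.5036, 2.8559) + 2.5 * (0.5736, 0.8192) = (0.5036 + 1.4339, 2.8559 + 2.0479) = (1.9375, 4.9038)
End effector: (1.9375, 4.9038)

Answer: 1.9375 4.9038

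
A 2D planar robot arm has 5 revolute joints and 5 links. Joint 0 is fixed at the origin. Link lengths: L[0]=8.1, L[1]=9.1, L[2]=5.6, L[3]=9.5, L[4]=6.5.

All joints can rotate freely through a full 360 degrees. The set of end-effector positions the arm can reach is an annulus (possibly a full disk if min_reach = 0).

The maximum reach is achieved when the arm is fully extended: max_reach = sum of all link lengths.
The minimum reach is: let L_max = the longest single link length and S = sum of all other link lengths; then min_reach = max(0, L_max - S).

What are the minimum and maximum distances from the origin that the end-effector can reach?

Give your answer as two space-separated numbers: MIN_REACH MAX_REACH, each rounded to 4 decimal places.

Answer: 0.0000 38.8000

Derivation:
Link lengths: [8.1, 9.1, 5.6, 9.5, 6.5]
max_reach = 8.1 + 9.1 + 5.6 + 9.5 + 6.5 = 38.8
L_max = max([8.1, 9.1, 5.6, 9.5, 6.5]) = 9.5
S (sum of others) = 38.8 - 9.5 = 29.3
min_reach = max(0, 9.5 - 29.3) = max(0, -19.8) = 0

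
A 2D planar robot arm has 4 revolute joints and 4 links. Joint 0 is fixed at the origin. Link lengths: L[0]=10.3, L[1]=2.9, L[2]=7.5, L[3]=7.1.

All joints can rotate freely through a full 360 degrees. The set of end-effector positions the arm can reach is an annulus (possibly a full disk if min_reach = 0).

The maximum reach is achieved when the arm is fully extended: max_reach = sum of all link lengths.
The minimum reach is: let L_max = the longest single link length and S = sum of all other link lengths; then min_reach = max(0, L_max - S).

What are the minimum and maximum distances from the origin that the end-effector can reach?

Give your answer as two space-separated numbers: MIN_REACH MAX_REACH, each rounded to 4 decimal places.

Answer: 0.0000 27.8000

Derivation:
Link lengths: [10.3, 2.9, 7.5, 7.1]
max_reach = 10.3 + 2.9 + 7.5 + 7.1 = 27.8
L_max = max([10.3, 2.9, 7.5, 7.1]) = 10.3
S (sum of others) = 27.8 - 10.3 = 17.5
min_reach = max(0, 10.3 - 17.5) = max(0, -7.2) = 0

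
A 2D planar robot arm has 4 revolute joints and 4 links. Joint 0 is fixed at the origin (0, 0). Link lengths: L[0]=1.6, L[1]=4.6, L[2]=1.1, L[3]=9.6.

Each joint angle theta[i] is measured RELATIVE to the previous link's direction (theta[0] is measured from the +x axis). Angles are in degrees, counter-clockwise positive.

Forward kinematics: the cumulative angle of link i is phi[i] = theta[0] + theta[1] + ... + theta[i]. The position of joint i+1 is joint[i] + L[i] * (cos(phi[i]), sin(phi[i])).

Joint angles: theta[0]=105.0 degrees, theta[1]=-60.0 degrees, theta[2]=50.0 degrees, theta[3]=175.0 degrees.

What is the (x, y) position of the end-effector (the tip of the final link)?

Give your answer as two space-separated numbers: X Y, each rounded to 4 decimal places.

joint[0] = (0.0000, 0.0000)  (base)
link 0: phi[0] = 105 = 105 deg
  cos(105 deg) = -0.2588, sin(105 deg) = 0.9659
  joint[1] = (0.0000, 0.0000) + 1.6 * (-0.2588, 0.9659) = (0.0000 + -0.4141, 0.0000 + 1.5455) = (-0.4141, 1.5455)
link 1: phi[1] = 105 + -60 = 45 deg
  cos(45 deg) = 0.7071, sin(45 deg) = 0.7071
  joint[2] = (-0.4141, 1.5455) + 4.6 * (0.7071, 0.7071) = (-0.4141 + 3.2527, 1.5455 + 3.2527) = (2.8386, 4.7982)
link 2: phi[2] = 105 + -60 + 50 = 95 deg
  cos(95 deg) = -0.0872, sin(95 deg) = 0.9962
  joint[3] = (2.8386, 4.7982) + 1.1 * (-0.0872, 0.9962) = (2.8386 + -0.0959, 4.7982 + 1.0958) = (2.7427, 5.8940)
link 3: phi[3] = 105 + -60 + 50 + 175 = 270 deg
  cos(270 deg) = -0.0000, sin(270 deg) = -1.0000
  joint[4] = (2.7427, 5.8940) + 9.6 * (-0.0000, -1.0000) = (2.7427 + -0.0000, 5.8940 + -9.6000) = (2.7427, -3.7060)
End effector: (2.7427, -3.7060)

Answer: 2.7427 -3.7060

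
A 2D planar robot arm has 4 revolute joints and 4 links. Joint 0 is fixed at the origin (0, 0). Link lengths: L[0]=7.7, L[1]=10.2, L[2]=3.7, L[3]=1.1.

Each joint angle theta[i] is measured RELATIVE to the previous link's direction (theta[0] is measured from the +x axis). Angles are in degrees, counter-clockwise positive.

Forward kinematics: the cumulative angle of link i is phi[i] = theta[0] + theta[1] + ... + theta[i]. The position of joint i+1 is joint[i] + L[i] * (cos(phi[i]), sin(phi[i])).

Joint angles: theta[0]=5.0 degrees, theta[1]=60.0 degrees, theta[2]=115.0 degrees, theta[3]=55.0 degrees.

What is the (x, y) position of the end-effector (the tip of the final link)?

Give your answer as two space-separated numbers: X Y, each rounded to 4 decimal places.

joint[0] = (0.0000, 0.0000)  (base)
link 0: phi[0] = 5 = 5 deg
  cos(5 deg) = 0.9962, sin(5 deg) = 0.0872
  joint[1] = (0.0000, 0.0000) + 7.7 * (0.9962, 0.0872) = (0.0000 + 7.6707, 0.0000 + 0.6711) = (7.6707, 0.6711)
link 1: phi[1] = 5 + 60 = 65 deg
  cos(65 deg) = 0.4226, sin(65 deg) = 0.9063
  joint[2] = (7.6707, 0.6711) + 10.2 * (0.4226, 0.9063) = (7.6707 + 4.3107, 0.6711 + 9.2443) = (11.9814, 9.9154)
link 2: phi[2] = 5 + 60 + 115 = 180 deg
  cos(180 deg) = -1.0000, sin(180 deg) = 0.0000
  joint[3] = (11.9814, 9.9154) + 3.7 * (-1.0000, 0.0000) = (11.9814 + -3.7000, 9.9154 + 0.0000) = (8.2814, 9.9154)
link 3: phi[3] = 5 + 60 + 115 + 55 = 235 deg
  cos(235 deg) = -0.5736, sin(235 deg) = -0.8192
  joint[4] = (8.2814, 9.9154) + 1.1 * (-0.5736, -0.8192) = (8.2814 + -0.6309, 9.9154 + -0.9011) = (7.6505, 9.0144)
End effector: (7.6505, 9.0144)

Answer: 7.6505 9.0144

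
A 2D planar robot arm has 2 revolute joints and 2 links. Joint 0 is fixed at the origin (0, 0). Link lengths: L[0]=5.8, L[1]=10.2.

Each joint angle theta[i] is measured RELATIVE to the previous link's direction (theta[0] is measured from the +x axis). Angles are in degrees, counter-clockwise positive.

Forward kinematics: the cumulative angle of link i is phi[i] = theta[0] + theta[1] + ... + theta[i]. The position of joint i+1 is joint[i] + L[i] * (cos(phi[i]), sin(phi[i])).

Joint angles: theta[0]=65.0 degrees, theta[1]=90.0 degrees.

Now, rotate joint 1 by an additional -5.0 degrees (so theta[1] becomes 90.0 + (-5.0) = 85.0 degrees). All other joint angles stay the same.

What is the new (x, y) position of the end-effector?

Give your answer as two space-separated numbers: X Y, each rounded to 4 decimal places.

joint[0] = (0.0000, 0.0000)  (base)
link 0: phi[0] = 65 = 65 deg
  cos(65 deg) = 0.4226, sin(65 deg) = 0.9063
  joint[1] = (0.0000, 0.0000) + 5.8 * (0.4226, 0.9063) = (0.0000 + 2.4512, 0.0000 + 5.2566) = (2.4512, 5.2566)
link 1: phi[1] = 65 + 85 = 150 deg
  cos(150 deg) = -0.8660, sin(150 deg) = 0.5000
  joint[2] = (2.4512, 5.2566) + 10.2 * (-0.8660, 0.5000) = (2.4512 + -8.8335, 5.2566 + 5.1000) = (-6.3823, 10.3566)
End effector: (-6.3823, 10.3566)

Answer: -6.3823 10.3566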